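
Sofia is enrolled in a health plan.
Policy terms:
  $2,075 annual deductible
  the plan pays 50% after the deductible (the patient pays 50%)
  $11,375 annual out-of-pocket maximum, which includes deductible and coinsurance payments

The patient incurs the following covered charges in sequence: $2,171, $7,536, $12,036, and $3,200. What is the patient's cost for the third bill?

#1 ($2,171): $2,075 to deductible, leaving $96; 50% of $96 = $48. Patient pays $2,123; OOP now $2,123.
#2 ($7,536): deductible already satisfied, so patient's share is 50% × $7,536 = $3,768. Patient pays $3,768; OOP now $5,891.
#3 ($12,036): deductible met; 50% of $12,036 = $6,018. That would push OOP to $11,909, over the $11,375 cap, so patient pays $11,375 − $5,891 = $5,484.

$5,484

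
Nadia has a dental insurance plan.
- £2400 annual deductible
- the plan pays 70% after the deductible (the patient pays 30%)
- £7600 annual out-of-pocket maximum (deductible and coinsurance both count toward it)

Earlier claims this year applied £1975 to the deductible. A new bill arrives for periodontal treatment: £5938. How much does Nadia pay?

£2078.90

Remaining deductible: £2400 − £1975 = £425.
The remaining £5513 (= £5938 − £425) moves to coinsurance.
Coinsurance: £5513 × 30% = £1653.90.
So the patient owes £425 + £1653.90 = £2078.90 before any cap.
Total out-of-pocket so far would be £1975 + £2078.90 = £4053.90, below the £7600 cap — no reduction.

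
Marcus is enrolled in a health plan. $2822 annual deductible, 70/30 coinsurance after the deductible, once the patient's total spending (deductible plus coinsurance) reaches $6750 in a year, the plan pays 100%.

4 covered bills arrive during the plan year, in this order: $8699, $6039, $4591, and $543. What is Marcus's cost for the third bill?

Claim 1 — $8699: $2822 to deductible, leaving $5877; 30% of $5877 = $1763.10. Patient pays $4585.10; OOP now $4585.10.
Claim 2 — $6039: deductible met; 30% of $6039 = $1811.70. Patient owes $1811.70 (running OOP $6396.80).
Claim 3 — $4591: deductible already satisfied, so patient's share is 30% × $4591 = $1377.30. That would push OOP to $7774.10, over the $6750 cap, so patient pays $6750 − $6396.80 = $353.20.

$353.20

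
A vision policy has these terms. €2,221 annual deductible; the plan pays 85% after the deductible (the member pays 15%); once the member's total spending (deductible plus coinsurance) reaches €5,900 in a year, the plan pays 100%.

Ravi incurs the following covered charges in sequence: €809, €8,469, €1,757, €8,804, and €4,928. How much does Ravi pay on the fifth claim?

#1 (€809): entire amount goes to the deductible. Member owes €809 (running OOP €809).
#2 (€8,469): deductible takes €1,412, €7,057 remains; coinsurance €7,057 × 15% = €1,058.55. Cost to member: €2,470.55. OOP to date €3,279.55.
#3 (€1,757): 15% coinsurance on €1,757 = €263.55. Cost to member: €263.55. OOP to date €3,543.10.
#4 (€8,804): deductible met; 15% of €8,804 = €1,320.60. Cost to member: €1,320.60. OOP to date €4,863.70.
#5 (€4,928): deductible met; 15% of €4,928 = €739.20. Member pays €739.20; OOP now €5,602.90.

€739.20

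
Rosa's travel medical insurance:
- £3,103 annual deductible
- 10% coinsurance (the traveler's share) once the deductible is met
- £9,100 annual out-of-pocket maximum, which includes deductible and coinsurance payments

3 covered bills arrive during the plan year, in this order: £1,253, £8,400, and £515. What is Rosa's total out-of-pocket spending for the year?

£3,809.50

Bill 1, £1,253: all of it applies to the deductible. Traveler owes £1,253 (running OOP £1,253).
Bill 2, £8,400: £1,850 to deductible, leaving £6,550; coinsurance £6,550 × 10% = £655. Traveler pays £2,505; OOP now £3,758.
Bill 3, £515: deductible met; 10% of £515 = £51.50. Traveler owes £51.50 (running OOP £3,809.50).
Summing the traveler's payments: £1,253 + £2,505 + £51.50 = £3,809.50.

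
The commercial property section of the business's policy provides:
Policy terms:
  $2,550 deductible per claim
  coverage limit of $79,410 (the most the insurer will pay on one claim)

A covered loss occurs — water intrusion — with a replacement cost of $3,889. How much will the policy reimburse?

Less the $2,550 deductible: $3,889 − $2,550 = $1,339.
That's under the $79,410 cap, so the insurer reimburses the full $1,339.

$1,339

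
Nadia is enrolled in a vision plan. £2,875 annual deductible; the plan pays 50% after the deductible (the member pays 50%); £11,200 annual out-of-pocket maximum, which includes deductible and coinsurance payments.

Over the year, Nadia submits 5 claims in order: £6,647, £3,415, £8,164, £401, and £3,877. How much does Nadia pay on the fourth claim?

#1 (£6,647): £2,875 finishes the deductible; £3,772 goes to coinsurance; member's 50% is £1,886. Cost to member: £4,761. OOP to date £4,761.
#2 (£3,415): deductible met; 50% of £3,415 = £1,707.50. Cost to member: £1,707.50. OOP to date £6,468.50.
#3 (£8,164): 50% coinsurance on £8,164 = £4,082. Cost to member: £4,082. OOP to date £10,550.50.
#4 (£401): deductible met; 50% of £401 = £200.50. Cost to member: £200.50. OOP to date £10,751.

£200.50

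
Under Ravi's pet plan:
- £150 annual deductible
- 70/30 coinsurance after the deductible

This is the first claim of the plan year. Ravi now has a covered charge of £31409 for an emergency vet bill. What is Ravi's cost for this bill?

Nothing has been paid toward the £150 deductible, so the first £150 of this charge is applied there.
After the £150 deductible portion, £31409 − £150 = £31259 is subject to coinsurance.
Owner's 30% share of £31259 is £9377.70.
So the owner owes £150 + £9377.70 = £9527.70.

£9527.70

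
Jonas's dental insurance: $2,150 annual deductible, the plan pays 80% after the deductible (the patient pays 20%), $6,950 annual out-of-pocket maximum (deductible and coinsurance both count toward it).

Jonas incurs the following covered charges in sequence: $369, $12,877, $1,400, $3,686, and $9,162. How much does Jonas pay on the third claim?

Claim 1 — $369: entire amount goes to the deductible. Patient owes $369 (running OOP $369).
Claim 2 — $12,877: $1,781 finishes the deductible; $11,096 goes to coinsurance; patient's 20% is $2,219.20. Cost to patient: $4,000.20. OOP to date $4,369.20.
Claim 3 — $1,400: deductible already satisfied, so patient's share is 20% × $1,400 = $280. Cost to patient: $280. OOP to date $4,649.20.

$280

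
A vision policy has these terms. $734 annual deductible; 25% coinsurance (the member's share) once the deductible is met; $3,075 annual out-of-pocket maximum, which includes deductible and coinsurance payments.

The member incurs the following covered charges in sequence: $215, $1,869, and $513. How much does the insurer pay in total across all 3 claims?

Claim 1 — $215: all of it applies to the deductible. Member owes $215 (running OOP $215). Plan pays $215 − $215 = $0.
Claim 2 — $1,869: deductible takes $519, $1,350 remains; member's 25% is $337.50. Member pays $856.50; OOP now $1,071.50. Insurer: $1,869 − $856.50 = $1,012.50.
Claim 3 — $513: deductible met; 25% of $513 = $128.25. Cost to member: $128.25. OOP to date $1,199.75. Insurer: $513 − $128.25 = $384.75.
Insurer total: $0 + $1,012.50 + $384.75 = $1,397.25.

$1,397.25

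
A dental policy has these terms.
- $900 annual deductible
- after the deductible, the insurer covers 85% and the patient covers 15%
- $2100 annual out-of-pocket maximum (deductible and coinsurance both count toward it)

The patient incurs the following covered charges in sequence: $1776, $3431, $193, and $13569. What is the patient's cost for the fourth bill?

$525

Claim 1 — $1776: deductible takes $900, $876 remains; patient's 15% is $131.40. Patient owes $1031.40 (running OOP $1031.40).
Claim 2 — $3431: deductible met; 15% of $3431 = $514.65. Patient owes $514.65 (running OOP $1546.05).
Claim 3 — $193: 15% coinsurance on $193 = $28.95. Patient pays $28.95; OOP now $1575.
Claim 4 — $13569: deductible already satisfied, so patient's share is 15% × $13569 = $2035.35. Adding that to $1575 gives $3610.35, past the $2100 cap; patient pays only $2100 − $1575 = $525.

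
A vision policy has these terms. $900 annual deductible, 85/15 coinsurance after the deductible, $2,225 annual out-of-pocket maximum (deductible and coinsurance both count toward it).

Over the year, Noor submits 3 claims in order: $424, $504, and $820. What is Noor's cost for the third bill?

$123

#1 ($424): all of it applies to the deductible. Cost to member: $424. OOP to date $424.
#2 ($504): $476 finishes the deductible; $28 goes to coinsurance; 15% of $28 = $4.20. Member pays $480.20; OOP now $904.20.
#3 ($820): deductible met; 15% of $820 = $123. Cost to member: $123. OOP to date $1,027.20.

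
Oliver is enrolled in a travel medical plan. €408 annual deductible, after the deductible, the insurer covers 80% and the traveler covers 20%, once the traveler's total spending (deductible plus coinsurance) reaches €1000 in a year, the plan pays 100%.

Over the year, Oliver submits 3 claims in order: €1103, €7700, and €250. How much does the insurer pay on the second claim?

Claim 1 — €1103: €408 to deductible, leaving €695; 20% of €695 = €139. Traveler pays €547; OOP now €547. Insurer: €1103 − €547 = €556.
Claim 2 — €7700: deductible already satisfied, so traveler's share is 20% × €7700 = €1540. That would push OOP to €2087, over the €1000 cap, so traveler pays €1000 − €547 = €453. Plan pays €7700 − €453 = €7247.

€7247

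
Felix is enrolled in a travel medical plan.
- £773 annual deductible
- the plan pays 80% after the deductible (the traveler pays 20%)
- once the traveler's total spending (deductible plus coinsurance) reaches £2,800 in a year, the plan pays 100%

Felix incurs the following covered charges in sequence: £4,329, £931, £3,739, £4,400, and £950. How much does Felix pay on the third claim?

£747.80

Claim 1 (£4,329): £773 to deductible, leaving £3,556; traveler's 20% is £711.20. Traveler pays £1,484.20; OOP now £1,484.20.
Claim 2 (£931): deductible already satisfied, so traveler's share is 20% × £931 = £186.20. Traveler owes £186.20 (running OOP £1,670.40).
Claim 3 (£3,739): deductible met; 20% of £3,739 = £747.80. Traveler pays £747.80; OOP now £2,418.20.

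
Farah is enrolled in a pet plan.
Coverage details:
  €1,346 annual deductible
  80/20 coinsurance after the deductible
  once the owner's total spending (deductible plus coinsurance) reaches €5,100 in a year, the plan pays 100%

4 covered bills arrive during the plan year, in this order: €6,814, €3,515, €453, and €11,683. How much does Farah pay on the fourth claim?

Bill 1, €6,814: €1,346 finishes the deductible; €5,468 goes to coinsurance; coinsurance €5,468 × 20% = €1,093.60. Owner pays €2,439.60; OOP now €2,439.60.
Bill 2, €3,515: 20% coinsurance on €3,515 = €703. Cost to owner: €703. OOP to date €3,142.60.
Bill 3, €453: deductible already satisfied, so owner's share is 20% × €453 = €90.60. Cost to owner: €90.60. OOP to date €3,233.20.
Bill 4, €11,683: deductible met; 20% of €11,683 = €2,336.60. OOP would hit €5,569.80 > €5,100, so the cap limits the owner to €5,100 − €3,233.20 = €1,866.80.

€1,866.80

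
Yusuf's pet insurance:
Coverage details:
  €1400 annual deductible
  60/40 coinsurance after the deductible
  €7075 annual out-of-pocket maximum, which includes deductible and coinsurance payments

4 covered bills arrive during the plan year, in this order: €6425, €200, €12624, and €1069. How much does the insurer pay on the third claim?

€9039

Bill 1, €6425: €1400 finishes the deductible; €5025 goes to coinsurance; 40% of €5025 = €2010. Cost to owner: €3410. OOP to date €3410. Insurer: €6425 − €3410 = €3015.
Bill 2, €200: 40% coinsurance on €200 = €80. Owner owes €80 (running OOP €3490). Plan pays €200 − €80 = €120.
Bill 3, €12624: 40% coinsurance on €12624 = €5049.60. Adding that to €3490 gives €8539.60, past the €7075 cap; owner pays only €7075 − €3490 = €3585. Insurer: €12624 − €3585 = €9039.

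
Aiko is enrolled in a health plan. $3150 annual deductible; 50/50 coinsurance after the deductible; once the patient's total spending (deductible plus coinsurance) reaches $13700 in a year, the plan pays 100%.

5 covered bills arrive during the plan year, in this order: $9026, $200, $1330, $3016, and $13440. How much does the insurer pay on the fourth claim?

$1508

Claim 1 ($9026): $3150 finishes the deductible; $5876 goes to coinsurance; patient's 50% is $2938. Patient owes $6088 (running OOP $6088). Plan pays $9026 − $6088 = $2938.
Claim 2 ($200): deductible already satisfied, so patient's share is 50% × $200 = $100. Patient pays $100; OOP now $6188. Insurer: $200 − $100 = $100.
Claim 3 ($1330): 50% coinsurance on $1330 = $665. Cost to patient: $665. OOP to date $6853. Plan pays $1330 − $665 = $665.
Claim 4 ($3016): 50% coinsurance on $3016 = $1508. Cost to patient: $1508. OOP to date $8361. Insurer: $3016 − $1508 = $1508.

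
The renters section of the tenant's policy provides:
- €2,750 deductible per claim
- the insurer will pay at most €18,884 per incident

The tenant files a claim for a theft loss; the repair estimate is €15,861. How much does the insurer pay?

Less the €2,750 deductible: €15,861 − €2,750 = €13,111.
€13,111 is within the €18,884 limit, so the insurer pays €13,111.

€13,111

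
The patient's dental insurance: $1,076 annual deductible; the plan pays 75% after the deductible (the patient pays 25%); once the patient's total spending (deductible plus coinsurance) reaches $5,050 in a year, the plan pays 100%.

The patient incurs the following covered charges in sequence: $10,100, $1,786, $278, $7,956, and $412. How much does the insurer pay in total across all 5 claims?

$15,482

Claim 1 — $10,100: $1,076 finishes the deductible; $9,024 goes to coinsurance; coinsurance $9,024 × 25% = $2,256. Patient owes $3,332 (running OOP $3,332). Insurer: $10,100 − $3,332 = $6,768.
Claim 2 — $1,786: deductible already satisfied, so patient's share is 25% × $1,786 = $446.50. Patient owes $446.50 (running OOP $3,778.50). Insurer: $1,786 − $446.50 = $1,339.50.
Claim 3 — $278: deductible already satisfied, so patient's share is 25% × $278 = $69.50. Cost to patient: $69.50. OOP to date $3,848. Plan pays $278 − $69.50 = $208.50.
Claim 4 — $7,956: 25% coinsurance on $7,956 = $1,989. Adding that to $3,848 gives $5,837, past the $5,050 cap; patient pays only $5,050 − $3,848 = $1,202. Insurer: $7,956 − $1,202 = $6,754.
Claim 5 — $412: deductible met; 25% of $412 = $103. Adding that to $5,050 gives $5,153, past the $5,050 cap; patient pays only $5,050 − $5,050 = $0. Plan pays $412 − $0 = $412.
Insurer total = bills − patient's total = $20,532 − $5,050 = $15,482.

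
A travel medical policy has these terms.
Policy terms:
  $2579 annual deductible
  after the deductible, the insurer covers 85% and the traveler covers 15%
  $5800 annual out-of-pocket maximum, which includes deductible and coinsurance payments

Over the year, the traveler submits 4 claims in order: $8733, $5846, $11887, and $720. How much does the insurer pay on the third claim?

$10466

#1 ($8733): $2579 to deductible, leaving $6154; coinsurance $6154 × 15% = $923.10. Traveler pays $3502.10; OOP now $3502.10. Insurer: $8733 − $3502.10 = $5230.90.
#2 ($5846): deductible met; 15% of $5846 = $876.90. Traveler owes $876.90 (running OOP $4379). Insurer: $5846 − $876.90 = $4969.10.
#3 ($11887): deductible already satisfied, so traveler's share is 15% × $11887 = $1783.05. That would push OOP to $6162.05, over the $5800 cap, so traveler pays $5800 − $4379 = $1421. Plan pays $11887 − $1421 = $10466.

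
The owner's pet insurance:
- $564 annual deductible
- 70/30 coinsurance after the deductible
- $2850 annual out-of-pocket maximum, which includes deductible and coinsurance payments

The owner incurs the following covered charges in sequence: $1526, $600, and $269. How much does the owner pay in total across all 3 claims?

Claim 1 ($1526): $564 finishes the deductible; $962 goes to coinsurance; owner's 30% is $288.60. Owner owes $852.60 (running OOP $852.60).
Claim 2 ($600): deductible already satisfied, so owner's share is 30% × $600 = $180. Owner pays $180; OOP now $1032.60.
Claim 3 ($269): 30% coinsurance on $269 = $80.70. Owner pays $80.70; OOP now $1113.30.
Total paid by the owner: $852.60 + $180 + $80.70 = $1113.30.

$1113.30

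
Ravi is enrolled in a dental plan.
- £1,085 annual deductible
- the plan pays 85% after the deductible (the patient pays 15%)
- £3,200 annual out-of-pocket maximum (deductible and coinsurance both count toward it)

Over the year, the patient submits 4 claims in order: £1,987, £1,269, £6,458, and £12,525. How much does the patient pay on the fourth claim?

£820.65

Claim 1 — £1,987: £1,085 finishes the deductible; £902 goes to coinsurance; patient's 15% is £135.30. Patient pays £1,220.30; OOP now £1,220.30.
Claim 2 — £1,269: 15% coinsurance on £1,269 = £190.35. Cost to patient: £190.35. OOP to date £1,410.65.
Claim 3 — £6,458: deductible met; 15% of £6,458 = £968.70. Patient pays £968.70; OOP now £2,379.35.
Claim 4 — £12,525: deductible already satisfied, so patient's share is 15% × £12,525 = £1,878.75. That would push OOP to £4,258.10, over the £3,200 cap, so patient pays £3,200 − £2,379.35 = £820.65.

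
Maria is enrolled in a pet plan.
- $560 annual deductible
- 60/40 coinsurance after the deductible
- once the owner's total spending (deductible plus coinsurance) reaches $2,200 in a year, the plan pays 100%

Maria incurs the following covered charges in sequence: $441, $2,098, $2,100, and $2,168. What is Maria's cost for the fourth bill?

$8.40

Claim 1 ($441): fully absorbed by the deductible. Owner pays $441; OOP now $441.
Claim 2 ($2,098): $119 to deductible, leaving $1,979; 40% of $1,979 = $791.60. Cost to owner: $910.60. OOP to date $1,351.60.
Claim 3 ($2,100): 40% coinsurance on $2,100 = $840. Owner owes $840 (running OOP $2,191.60).
Claim 4 ($2,168): deductible met; 40% of $2,168 = $867.20. OOP would hit $3,058.80 > $2,200, so the cap limits the owner to $2,200 − $2,191.60 = $8.40.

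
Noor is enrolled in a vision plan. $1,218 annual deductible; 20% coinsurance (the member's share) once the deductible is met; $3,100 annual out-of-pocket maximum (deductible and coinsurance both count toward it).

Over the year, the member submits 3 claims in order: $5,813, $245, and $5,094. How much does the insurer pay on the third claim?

$4,180

Claim 1 ($5,813): $1,218 to deductible, leaving $4,595; 20% of $4,595 = $919. Member pays $2,137; OOP now $2,137. Insurer: $5,813 − $2,137 = $3,676.
Claim 2 ($245): 20% coinsurance on $245 = $49. Member pays $49; OOP now $2,186. Insurer: $245 − $49 = $196.
Claim 3 ($5,094): deductible met; 20% of $5,094 = $1,018.80. Adding that to $2,186 gives $3,204.80, past the $3,100 cap; member pays only $3,100 − $2,186 = $914. Plan pays $5,094 − $914 = $4,180.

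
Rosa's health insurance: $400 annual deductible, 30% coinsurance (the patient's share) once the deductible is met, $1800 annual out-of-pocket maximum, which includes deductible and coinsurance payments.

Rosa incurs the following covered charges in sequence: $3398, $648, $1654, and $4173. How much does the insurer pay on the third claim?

$1347.80

#1 ($3398): $400 to deductible, leaving $2998; patient's 30% is $899.40. Patient pays $1299.40; OOP now $1299.40. Insurer: $3398 − $1299.40 = $2098.60.
#2 ($648): 30% coinsurance on $648 = $194.40. Patient owes $194.40 (running OOP $1493.80). Plan pays $648 − $194.40 = $453.60.
#3 ($1654): deductible met; 30% of $1654 = $496.20. OOP would hit $1990 > $1800, so the cap limits the patient to $1800 − $1493.80 = $306.20. Plan pays $1654 − $306.20 = $1347.80.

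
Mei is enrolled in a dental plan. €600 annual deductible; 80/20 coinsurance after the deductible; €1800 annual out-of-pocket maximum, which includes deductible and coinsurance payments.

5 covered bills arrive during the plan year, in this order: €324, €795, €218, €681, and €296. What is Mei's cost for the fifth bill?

€59.20

Bill 1, €324: all of it applies to the deductible. Patient pays €324; OOP now €324.
Bill 2, €795: €276 to deductible, leaving €519; patient's 20% is €103.80. Patient pays €379.80; OOP now €703.80.
Bill 3, €218: 20% coinsurance on €218 = €43.60. Patient owes €43.60 (running OOP €747.40).
Bill 4, €681: deductible met; 20% of €681 = €136.20. Cost to patient: €136.20. OOP to date €883.60.
Bill 5, €296: deductible met; 20% of €296 = €59.20. Patient owes €59.20 (running OOP €942.80).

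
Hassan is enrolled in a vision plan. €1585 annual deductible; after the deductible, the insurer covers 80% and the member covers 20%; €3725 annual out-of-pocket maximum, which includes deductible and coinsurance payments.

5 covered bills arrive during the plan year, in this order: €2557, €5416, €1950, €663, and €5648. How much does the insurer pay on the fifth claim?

€5308.20

#1 (€2557): €1585 to deductible, leaving €972; coinsurance €972 × 20% = €194.40. Member pays €1779.40; OOP now €1779.40. Plan pays €2557 − €1779.40 = €777.60.
#2 (€5416): 20% coinsurance on €5416 = €1083.20. Cost to member: €1083.20. OOP to date €2862.60. Insurer: €5416 − €1083.20 = €4332.80.
#3 (€1950): deductible already satisfied, so member's share is 20% × €1950 = €390. Cost to member: €390. OOP to date €3252.60. Insurer: €1950 − €390 = €1560.
#4 (€663): deductible met; 20% of €663 = €132.60. Member pays €132.60; OOP now €3385.20. Insurer: €663 − €132.60 = €530.40.
#5 (€5648): deductible met; 20% of €5648 = €1129.60. That would push OOP to €4514.80, over the €3725 cap, so member pays €3725 − €3385.20 = €339.80. Plan pays €5648 − €339.80 = €5308.20.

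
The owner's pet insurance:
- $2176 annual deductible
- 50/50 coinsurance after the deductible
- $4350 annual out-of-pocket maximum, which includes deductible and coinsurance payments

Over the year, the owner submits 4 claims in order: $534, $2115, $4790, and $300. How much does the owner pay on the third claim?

Claim 1 ($534): all of it applies to the deductible. Owner pays $534; OOP now $534.
Claim 2 ($2115): deductible takes $1642, $473 remains; 50% of $473 = $236.50. Cost to owner: $1878.50. OOP to date $2412.50.
Claim 3 ($4790): deductible already satisfied, so owner's share is 50% × $4790 = $2395. Adding that to $2412.50 gives $4807.50, past the $4350 cap; owner pays only $4350 − $2412.50 = $1937.50.

$1937.50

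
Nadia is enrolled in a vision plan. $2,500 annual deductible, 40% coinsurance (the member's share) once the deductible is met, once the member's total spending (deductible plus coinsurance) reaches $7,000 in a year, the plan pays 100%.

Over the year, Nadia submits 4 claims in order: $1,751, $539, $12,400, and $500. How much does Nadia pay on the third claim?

$4,710

Claim 1 — $1,751: fully absorbed by the deductible. Member owes $1,751 (running OOP $1,751).
Claim 2 — $539: fully absorbed by the deductible. Member owes $539 (running OOP $2,290).
Claim 3 — $12,400: deductible takes $210, $12,190 remains; 40% of $12,190 = $4,876. Claim cost before the cap: $210 + $4,876 = $5,086. OOP would hit $7,376 > $7,000, so the cap limits the member to $7,000 − $2,290 = $4,710.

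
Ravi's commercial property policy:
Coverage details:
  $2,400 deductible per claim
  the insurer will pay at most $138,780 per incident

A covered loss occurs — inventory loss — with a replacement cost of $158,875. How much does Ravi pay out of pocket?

Subtract the deductible: $158,875 − $2,400 = $156,475.
The $138,780 per-incident cap binds; insurer pays $138,780.
Out of pocket: $158,875 − $138,780 = $20,095.

$20,095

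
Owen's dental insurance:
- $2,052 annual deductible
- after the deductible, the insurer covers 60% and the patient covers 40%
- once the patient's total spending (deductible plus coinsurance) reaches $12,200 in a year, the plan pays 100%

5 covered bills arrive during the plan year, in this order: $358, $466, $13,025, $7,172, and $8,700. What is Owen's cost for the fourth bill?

$2,868.80

Claim 1 ($358): fully absorbed by the deductible. Cost to patient: $358. OOP to date $358.
Claim 2 ($466): entire amount goes to the deductible. Patient owes $466 (running OOP $824).
Claim 3 ($13,025): deductible takes $1,228, $11,797 remains; coinsurance $11,797 × 40% = $4,718.80. Patient owes $5,946.80 (running OOP $6,770.80).
Claim 4 ($7,172): 40% coinsurance on $7,172 = $2,868.80. Cost to patient: $2,868.80. OOP to date $9,639.60.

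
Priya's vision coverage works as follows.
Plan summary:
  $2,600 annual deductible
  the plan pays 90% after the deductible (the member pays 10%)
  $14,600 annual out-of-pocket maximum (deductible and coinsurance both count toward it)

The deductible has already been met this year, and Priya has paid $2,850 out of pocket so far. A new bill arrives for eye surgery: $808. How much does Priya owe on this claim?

$80.80

The deductible is already satisfied, so the full bill goes to coinsurance.
10% of $808 = $80.80 falls to the member.
Year-to-date out-of-pocket becomes $2,850 + $80.80 = $2,930.80, still under the $14,600 maximum, so no cap applies.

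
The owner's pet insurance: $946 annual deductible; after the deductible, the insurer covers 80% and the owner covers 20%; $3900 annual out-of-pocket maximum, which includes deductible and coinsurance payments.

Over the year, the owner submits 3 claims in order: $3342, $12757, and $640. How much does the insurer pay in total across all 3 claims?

$12839

Claim 1 — $3342: $946 to deductible, leaving $2396; coinsurance $2396 × 20% = $479.20. Owner pays $1425.20; OOP now $1425.20. Plan pays $3342 − $1425.20 = $1916.80.
Claim 2 — $12757: deductible already satisfied, so owner's share is 20% × $12757 = $2551.40. That would push OOP to $3976.60, over the $3900 cap, so owner pays $3900 − $1425.20 = $2474.80. Plan pays $12757 − $2474.80 = $10282.20.
Claim 3 — $640: 20% coinsurance on $640 = $128. OOP would hit $4028 > $3900, so the cap limits the owner to $3900 − $3900 = $0. Insurer: $640 − $0 = $640.
Insurer total: $1916.80 + $10282.20 + $640 = $12839.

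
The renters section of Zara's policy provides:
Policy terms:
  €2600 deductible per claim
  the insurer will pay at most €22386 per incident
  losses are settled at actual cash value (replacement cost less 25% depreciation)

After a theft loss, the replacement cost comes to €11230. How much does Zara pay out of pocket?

€5407.50

At 25% depreciation, ACV = €11230 − €2807.50 = €8422.50.
Subtract the deductible: €8422.50 − €2600 = €5822.50.
€5822.50 is within the €22386 limit, so the insurer pays €5822.50.
Out of pocket: €11230 − €5822.50 = €5407.50.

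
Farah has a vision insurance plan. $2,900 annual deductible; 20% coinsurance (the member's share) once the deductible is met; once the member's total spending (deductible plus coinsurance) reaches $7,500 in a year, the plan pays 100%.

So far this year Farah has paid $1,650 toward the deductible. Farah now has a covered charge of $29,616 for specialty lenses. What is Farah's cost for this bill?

Deductible still to meet: $2,900 − $1,650 = $1,250.
After the $1,250 deductible portion, $29,616 − $1,250 = $28,366 is subject to coinsurance.
Member's 20% share of $28,366 is $5,673.20.
So the member owes $1,250 + $5,673.20 = $6,923.20 before any cap.
Adding $6,923.20 to the $1,650 already spent would give $8,573.20, which exceeds the $7,500 cap; the member pays just $7,500 − $1,650 = $5,850.

$5,850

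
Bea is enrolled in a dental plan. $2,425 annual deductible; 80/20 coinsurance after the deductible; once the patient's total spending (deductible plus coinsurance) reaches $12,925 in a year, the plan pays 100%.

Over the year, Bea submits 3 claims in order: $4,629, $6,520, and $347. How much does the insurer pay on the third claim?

$277.60

#1 ($4,629): $2,425 to deductible, leaving $2,204; patient's 20% is $440.80. Patient pays $2,865.80; OOP now $2,865.80. Insurer: $4,629 − $2,865.80 = $1,763.20.
#2 ($6,520): deductible already satisfied, so patient's share is 20% × $6,520 = $1,304. Patient pays $1,304; OOP now $4,169.80. Plan pays $6,520 − $1,304 = $5,216.
#3 ($347): 20% coinsurance on $347 = $69.40. Patient owes $69.40 (running OOP $4,239.20). Insurer: $347 − $69.40 = $277.60.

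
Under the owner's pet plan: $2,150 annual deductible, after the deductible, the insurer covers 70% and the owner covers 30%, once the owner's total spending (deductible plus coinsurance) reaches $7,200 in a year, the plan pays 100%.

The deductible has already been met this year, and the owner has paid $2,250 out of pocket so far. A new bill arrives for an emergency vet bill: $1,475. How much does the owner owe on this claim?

$442.50

With the deductible met, the entire $1,475 is subject to coinsurance.
Owner's 30% share of $1,475 is $442.50.
Total out-of-pocket so far would be $2,250 + $442.50 = $2,692.50, below the $7,200 cap — no reduction.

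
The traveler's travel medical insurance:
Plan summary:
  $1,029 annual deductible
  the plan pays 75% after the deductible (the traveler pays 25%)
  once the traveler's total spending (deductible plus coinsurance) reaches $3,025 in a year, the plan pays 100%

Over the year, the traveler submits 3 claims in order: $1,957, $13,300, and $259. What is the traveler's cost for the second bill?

Claim 1 ($1,957): $1,029 to deductible, leaving $928; traveler's 25% is $232. Cost to traveler: $1,261. OOP to date $1,261.
Claim 2 ($13,300): deductible met; 25% of $13,300 = $3,325. That would push OOP to $4,586, over the $3,025 cap, so traveler pays $3,025 − $1,261 = $1,764.

$1,764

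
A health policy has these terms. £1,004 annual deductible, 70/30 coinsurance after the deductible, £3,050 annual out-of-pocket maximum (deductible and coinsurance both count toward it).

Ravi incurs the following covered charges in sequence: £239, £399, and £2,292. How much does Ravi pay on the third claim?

£943.80

Claim 1 (£239): entire amount goes to the deductible. Cost to patient: £239. OOP to date £239.
Claim 2 (£399): all of it applies to the deductible. Patient owes £399 (running OOP £638).
Claim 3 (£2,292): £366 to deductible, leaving £1,926; coinsurance £1,926 × 30% = £577.80. Patient owes £943.80 (running OOP £1,581.80).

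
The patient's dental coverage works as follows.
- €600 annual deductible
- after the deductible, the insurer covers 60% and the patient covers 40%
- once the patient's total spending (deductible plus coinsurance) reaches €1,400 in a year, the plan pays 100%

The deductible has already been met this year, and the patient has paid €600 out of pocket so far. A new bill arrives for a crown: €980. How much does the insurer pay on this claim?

€588

With the deductible met, the entire €980 is subject to coinsurance.
Coinsurance: €980 × 40% = €392.
Total out-of-pocket so far would be €600 + €392 = €992, below the €1,400 cap — no reduction.
The insurer covers the remainder: €980 − €392 = €588.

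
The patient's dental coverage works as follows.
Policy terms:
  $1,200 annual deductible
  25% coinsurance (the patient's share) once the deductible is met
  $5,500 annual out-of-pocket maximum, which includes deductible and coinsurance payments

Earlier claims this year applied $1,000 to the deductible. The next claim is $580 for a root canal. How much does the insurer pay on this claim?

$1,000 of the $1,200 deductible is already met, leaving $200.
The remaining $380 (= $580 − $200) moves to coinsurance.
Patient's 25% share of $380 is $95.
Patient responsibility before any cap: $200 + $95 = $295.
Year-to-date out-of-pocket becomes $1,000 + $295 = $1,295, still under the $5,500 maximum, so no cap applies.
The insurer covers the remainder: $580 − $295 = $285.

$285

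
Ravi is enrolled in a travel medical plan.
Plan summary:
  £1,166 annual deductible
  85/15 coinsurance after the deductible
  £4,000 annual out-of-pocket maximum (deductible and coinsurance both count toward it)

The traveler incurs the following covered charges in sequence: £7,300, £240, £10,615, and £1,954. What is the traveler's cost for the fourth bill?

Claim 1 — £7,300: £1,166 finishes the deductible; £6,134 goes to coinsurance; 15% of £6,134 = £920.10. Cost to traveler: £2,086.10. OOP to date £2,086.10.
Claim 2 — £240: deductible met; 15% of £240 = £36. Traveler pays £36; OOP now £2,122.10.
Claim 3 — £10,615: deductible already satisfied, so traveler's share is 15% × £10,615 = £1,592.25. Cost to traveler: £1,592.25. OOP to date £3,714.35.
Claim 4 — £1,954: deductible already satisfied, so traveler's share is 15% × £1,954 = £293.10. Adding that to £3,714.35 gives £4,007.45, past the £4,000 cap; traveler pays only £4,000 − £3,714.35 = £285.65.

£285.65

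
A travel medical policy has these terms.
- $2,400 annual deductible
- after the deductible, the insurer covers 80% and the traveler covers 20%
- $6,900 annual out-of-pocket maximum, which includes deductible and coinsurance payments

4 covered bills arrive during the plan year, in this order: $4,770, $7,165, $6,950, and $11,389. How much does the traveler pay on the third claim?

$1,390

Claim 1 ($4,770): $2,400 to deductible, leaving $2,370; traveler's 20% is $474. Traveler owes $2,874 (running OOP $2,874).
Claim 2 ($7,165): deductible already satisfied, so traveler's share is 20% × $7,165 = $1,433. Traveler owes $1,433 (running OOP $4,307).
Claim 3 ($6,950): 20% coinsurance on $6,950 = $1,390. Traveler owes $1,390 (running OOP $5,697).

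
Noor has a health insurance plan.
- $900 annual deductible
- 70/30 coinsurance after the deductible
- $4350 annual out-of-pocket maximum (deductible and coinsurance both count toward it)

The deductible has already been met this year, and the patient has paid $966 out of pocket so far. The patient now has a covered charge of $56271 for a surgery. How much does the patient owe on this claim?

$3384

The deductible is already satisfied, so the full bill goes to coinsurance.
Coinsurance: $56271 × 30% = $16881.30.
That would bring total out-of-pocket to $17847.30, past the $4350 cap. The patient is capped at $4350 − $966 = $3384 on this claim.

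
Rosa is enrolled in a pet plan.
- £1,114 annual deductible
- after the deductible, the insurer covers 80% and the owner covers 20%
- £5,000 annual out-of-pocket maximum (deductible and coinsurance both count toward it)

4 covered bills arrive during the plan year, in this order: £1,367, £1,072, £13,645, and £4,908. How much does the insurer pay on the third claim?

#1 (£1,367): £1,114 to deductible, leaving £253; owner's 20% is £50.60. Owner owes £1,164.60 (running OOP £1,164.60). Insurer: £1,367 − £1,164.60 = £202.40.
#2 (£1,072): deductible already satisfied, so owner's share is 20% × £1,072 = £214.40. Cost to owner: £214.40. OOP to date £1,379. Insurer: £1,072 − £214.40 = £857.60.
#3 (£13,645): deductible already satisfied, so owner's share is 20% × £13,645 = £2,729. Owner pays £2,729; OOP now £4,108. Insurer: £13,645 − £2,729 = £10,916.

£10,916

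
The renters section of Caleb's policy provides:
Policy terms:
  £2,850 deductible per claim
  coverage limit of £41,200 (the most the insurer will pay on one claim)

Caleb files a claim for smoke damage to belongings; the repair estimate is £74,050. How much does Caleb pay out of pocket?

£32,850

After the deductible, £74,050 − £2,850 = £71,200 remains.
Since £71,200 > £41,200, the payout is capped at £41,200.
The tenant bears the rest of the original loss: £74,050 − £41,200 = £32,850.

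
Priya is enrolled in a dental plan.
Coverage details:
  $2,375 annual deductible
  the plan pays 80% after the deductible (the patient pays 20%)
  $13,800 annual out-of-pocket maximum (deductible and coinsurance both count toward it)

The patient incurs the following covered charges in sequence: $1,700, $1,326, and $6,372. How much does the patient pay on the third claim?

Bill 1, $1,700: all of it applies to the deductible. Patient pays $1,700; OOP now $1,700.
Bill 2, $1,326: $675 to deductible, leaving $651; coinsurance $651 × 20% = $130.20. Patient pays $805.20; OOP now $2,505.20.
Bill 3, $6,372: deductible met; 20% of $6,372 = $1,274.40. Cost to patient: $1,274.40. OOP to date $3,779.60.

$1,274.40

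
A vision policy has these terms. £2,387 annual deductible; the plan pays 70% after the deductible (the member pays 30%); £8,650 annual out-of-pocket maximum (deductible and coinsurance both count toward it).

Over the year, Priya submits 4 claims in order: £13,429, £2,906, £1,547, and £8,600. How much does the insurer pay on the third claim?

£1,082.90

Bill 1, £13,429: £2,387 to deductible, leaving £11,042; member's 30% is £3,312.60. Cost to member: £5,699.60. OOP to date £5,699.60. Plan pays £13,429 − £5,699.60 = £7,729.40.
Bill 2, £2,906: deductible already satisfied, so member's share is 30% × £2,906 = £871.80. Member owes £871.80 (running OOP £6,571.40). Plan pays £2,906 − £871.80 = £2,034.20.
Bill 3, £1,547: deductible met; 30% of £1,547 = £464.10. Member pays £464.10; OOP now £7,035.50. Insurer: £1,547 − £464.10 = £1,082.90.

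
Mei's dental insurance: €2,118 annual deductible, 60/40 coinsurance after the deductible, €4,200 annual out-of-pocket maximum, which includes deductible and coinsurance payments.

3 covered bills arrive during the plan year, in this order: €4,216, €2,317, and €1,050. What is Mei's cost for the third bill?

Claim 1 (€4,216): €2,118 to deductible, leaving €2,098; 40% of €2,098 = €839.20. Patient pays €2,957.20; OOP now €2,957.20.
Claim 2 (€2,317): deductible already satisfied, so patient's share is 40% × €2,317 = €926.80. Patient pays €926.80; OOP now €3,884.
Claim 3 (€1,050): 40% coinsurance on €1,050 = €420. That would push OOP to €4,304, over the €4,200 cap, so patient pays €4,200 − €3,884 = €316.

€316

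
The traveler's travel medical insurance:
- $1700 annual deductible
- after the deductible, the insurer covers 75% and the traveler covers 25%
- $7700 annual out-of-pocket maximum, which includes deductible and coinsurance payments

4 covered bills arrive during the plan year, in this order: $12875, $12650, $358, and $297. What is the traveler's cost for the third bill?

$43.75

#1 ($12875): $1700 to deductible, leaving $11175; traveler's 25% is $2793.75. Traveler owes $4493.75 (running OOP $4493.75).
#2 ($12650): deductible met; 25% of $12650 = $3162.50. Traveler owes $3162.50 (running OOP $7656.25).
#3 ($358): deductible already satisfied, so traveler's share is 25% × $358 = $89.50. That would push OOP to $7745.75, over the $7700 cap, so traveler pays $7700 − $7656.25 = $43.75.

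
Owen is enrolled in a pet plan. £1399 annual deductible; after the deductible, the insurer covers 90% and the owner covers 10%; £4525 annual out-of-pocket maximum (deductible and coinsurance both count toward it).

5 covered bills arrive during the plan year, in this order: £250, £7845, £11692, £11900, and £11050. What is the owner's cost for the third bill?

Bill 1, £250: all of it applies to the deductible. Owner pays £250; OOP now £250.
Bill 2, £7845: deductible takes £1149, £6696 remains; 10% of £6696 = £669.60. Owner pays £1818.60; OOP now £2068.60.
Bill 3, £11692: deductible met; 10% of £11692 = £1169.20. Owner pays £1169.20; OOP now £3237.80.

£1169.20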